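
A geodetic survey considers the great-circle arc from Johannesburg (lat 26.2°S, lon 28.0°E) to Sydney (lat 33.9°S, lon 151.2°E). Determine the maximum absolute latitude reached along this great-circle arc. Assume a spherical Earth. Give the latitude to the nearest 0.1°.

≈ 50.8°S

The great circle lies in the plane with unit normal n̂ = (p₁ × p₂)/|p₁ × p₂|.
Here n̂_z ≈ +0.631; the vertex latitude is φ_max = arccos|n̂_z| ≈ 50.8°.
Check via Clairaut: cos φ_max = |cos φ₁| · sin C = cos(26.2°)·sin(135.3°) ≈ 0.631, again giving ≈ 50.8°.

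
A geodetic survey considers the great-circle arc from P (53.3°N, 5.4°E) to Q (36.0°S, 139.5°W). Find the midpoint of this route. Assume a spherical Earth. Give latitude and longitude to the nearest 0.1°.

From cos δ = sin φ₁ sin φ₂ + cos φ₁ cos φ₂ cos Δλ, the central angle is δ ≈ 2.620 rad (150.1°).
Interpolate at f = 1/2 with slerp weights a = sin((1−f)δ)/sin δ ≈ 1.938, b = sin(fδ)/sin δ ≈ 1.938.
p = a·p₁ + b·p₂ ≈ (-0.039, -0.909, 0.415); φ = arcsin(p_z) ≈ 24.50°, λ = atan2(p_y, p_x) ≈ -92.47°.

≈ (24.5°N, 92.5°W)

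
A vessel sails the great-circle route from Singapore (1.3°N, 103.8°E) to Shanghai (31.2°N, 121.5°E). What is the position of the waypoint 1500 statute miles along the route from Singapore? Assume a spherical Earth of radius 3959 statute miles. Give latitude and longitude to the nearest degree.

Write both endpoints as unit vectors p₁, p₂ with components (cos φ cos λ, cos φ sin λ, sin φ).
The central angle between the endpoints is δ = arccos(p₁·p₂) ≈ 0.598 rad (34.3°). The total great-circle distance is δ·R ≈ 0.598 × 3959 ≈ 2368 mi, so the target fraction is f = 1500/2368 ≈ 0.633.
Interpolate at f ≈ 0.633 with slerp weights a = sin((1−f)δ)/sin δ ≈ 0.386, b = sin(fδ)/sin δ ≈ 0.657.
p = a·p₁ + b·p₂ ≈ (-0.386, 0.854, 0.349); φ = arcsin(p_z) ≈ 20.43°, λ = atan2(p_y, p_x) ≈ 114.30°.

≈ 20°N, 114°E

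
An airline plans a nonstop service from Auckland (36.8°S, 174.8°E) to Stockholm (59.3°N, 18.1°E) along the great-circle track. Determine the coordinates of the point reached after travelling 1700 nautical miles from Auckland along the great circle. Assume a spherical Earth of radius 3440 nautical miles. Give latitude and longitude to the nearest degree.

≈ (11°S, 162°E)

From cos δ = sin φ₁ sin φ₂ + cos φ₁ cos φ₂ cos Δλ, the central angle is δ ≈ 2.669 rad (152.9°). The total great-circle distance is δ·R ≈ 2.669 × 3440 ≈ 9182 nmi, so the target fraction is f = 1700/9182 ≈ 0.185.
Interpolate at f ≈ 0.185 with slerp weights a = sin((1−f)δ)/sin δ ≈ 1.809, b = sin(fδ)/sin δ ≈ 1.043.
p = a·p₁ + b·p₂ ≈ (-0.936, 0.297, -0.187); φ = arcsin(p_z) ≈ -10.78°, λ = atan2(p_y, p_x) ≈ 162.42°.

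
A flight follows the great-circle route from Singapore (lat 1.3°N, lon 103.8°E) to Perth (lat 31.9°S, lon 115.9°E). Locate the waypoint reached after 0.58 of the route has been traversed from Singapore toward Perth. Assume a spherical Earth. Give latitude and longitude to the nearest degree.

≈ lat 18°S, lon 110°E

Convert each endpoint to a unit vector on the sphere (x = cos φ cos λ, y = cos φ sin λ, z = sin φ).
The central angle between the endpoints is δ = arccos(p₁·p₂) ≈ 0.613 rad (35.1°).
Interpolate at f = 0.58 with slerp weights a = sin((1−f)δ)/sin δ ≈ 0.443, b = sin(fδ)/sin δ ≈ 0.605.
p = a·p₁ + b·p₂ ≈ (-0.330, 0.892, -0.310); φ = arcsin(p_z) ≈ -18.04°, λ = atan2(p_y, p_x) ≈ 110.30°.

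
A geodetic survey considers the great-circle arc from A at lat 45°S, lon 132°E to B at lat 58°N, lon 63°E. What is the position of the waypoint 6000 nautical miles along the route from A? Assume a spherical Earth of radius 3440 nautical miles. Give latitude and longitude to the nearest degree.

From cos δ = sin φ₁ sin φ₂ + cos φ₁ cos φ₂ cos Δλ, the central angle is δ ≈ 2.055 rad (117.7°). The total great-circle distance is δ·R ≈ 2.055 × 3440 ≈ 7069 nmi, so the target fraction is f = 6000/7069 ≈ 0.849.
Interpolate at f ≈ 0.849 with slerp weights a = sin((1−f)δ)/sin δ ≈ 0.345, b = sin(fδ)/sin δ ≈ 1.113.
p = a·p₁ + b·p₂ ≈ (0.104, 0.707, 0.700); φ = arcsin(p_z) ≈ 44.39°, λ = atan2(p_y, p_x) ≈ 81.61°.

≈ lat 44°N, lon 82°E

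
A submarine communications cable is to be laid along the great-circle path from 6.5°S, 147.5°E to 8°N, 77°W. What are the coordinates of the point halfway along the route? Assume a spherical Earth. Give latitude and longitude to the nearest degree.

≈ 2°N, 145°W

Write both endpoints as unit vectors p₁, p₂ with components (cos φ cos λ, cos φ sin λ, sin φ).
The central angle between the endpoints is δ = arccos(p₁·p₂) ≈ 2.371 rad (135.9°).
Interpolate at f = 1/2 with slerp weights a = sin((1−f)δ)/sin δ ≈ 1.330, b = sin(fδ)/sin δ ≈ 1.330.
p = a·p₁ + b·p₂ ≈ (-0.818, -0.573, 0.035); φ = arcsin(p_z) ≈ 1.98°, λ = atan2(p_y, p_x) ≈ -144.98°.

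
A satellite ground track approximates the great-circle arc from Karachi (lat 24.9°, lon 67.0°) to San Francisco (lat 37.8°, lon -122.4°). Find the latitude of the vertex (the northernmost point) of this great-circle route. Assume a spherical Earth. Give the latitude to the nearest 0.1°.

The great circle lies in the plane with unit normal n̂ = (p₁ × p₂)/|p₁ × p₂|.
Here n̂_z ≈ +0.131; the vertex latitude is φ_max = arccos|n̂_z| ≈ 82.5°.

≈ 82.5°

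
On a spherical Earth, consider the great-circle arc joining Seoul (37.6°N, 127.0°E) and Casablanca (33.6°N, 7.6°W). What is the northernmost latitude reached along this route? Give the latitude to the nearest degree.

≈ 62°N

The great circle lies in the plane with unit normal n̂ = (p₁ × p₂)/|p₁ × p₂|.
Here n̂_z ≈ -0.474; the vertex latitude is φ_max = arccos|n̂_z| ≈ 61.7°.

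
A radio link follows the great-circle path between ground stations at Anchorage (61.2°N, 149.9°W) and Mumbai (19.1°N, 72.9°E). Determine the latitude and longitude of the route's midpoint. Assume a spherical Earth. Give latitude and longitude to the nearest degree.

≈ 61°N, 102°E

From cos δ = sin φ₁ sin φ₂ + cos φ₁ cos φ₂ cos Δλ, the central angle is δ ≈ 1.618 rad (92.7°).
Interpolate at f = 1/2 with slerp weights a = sin((1−f)δ)/sin δ ≈ 0.724, b = sin(fδ)/sin δ ≈ 0.724.
p = a·p₁ + b·p₂ ≈ (-0.101, 0.479, 0.872); φ = arcsin(p_z) ≈ 60.68°, λ = atan2(p_y, p_x) ≈ 101.86°.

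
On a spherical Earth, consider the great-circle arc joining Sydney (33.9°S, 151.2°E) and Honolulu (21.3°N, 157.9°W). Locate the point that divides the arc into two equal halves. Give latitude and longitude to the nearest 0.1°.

From cos δ = sin φ₁ sin φ₂ + cos φ₁ cos φ₂ cos Δλ, the central angle is δ ≈ 1.282 rad (73.4°).
Interpolate at f = 1/2 with slerp weights a = sin((1−f)δ)/sin δ ≈ 0.624, b = sin(fδ)/sin δ ≈ 0.624.
p = a·p₁ + b·p₂ ≈ (-0.992, 0.031, -0.121); φ = arcsin(p_z) ≈ -6.97°, λ = atan2(p_y, p_x) ≈ 178.22°.

≈ 7.0°S, 178.2°E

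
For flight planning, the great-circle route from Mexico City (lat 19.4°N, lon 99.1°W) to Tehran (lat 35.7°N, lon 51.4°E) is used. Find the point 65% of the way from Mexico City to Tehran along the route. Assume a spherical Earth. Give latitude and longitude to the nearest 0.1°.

≈ lat 63.4°N, lon 0.3°E

Write both endpoints as unit vectors p₁, p₂ with components (cos φ cos λ, cos φ sin λ, sin φ).
The central angle between the endpoints is δ = arccos(p₁·p₂) ≈ 2.063 rad (118.2°).
Interpolate at f = 0.65 with slerp weights a = sin((1−f)δ)/sin δ ≈ 0.750, b = sin(fδ)/sin δ ≈ 1.105.
p = a·p₁ + b·p₂ ≈ (0.448, 0.003, 0.894); φ = arcsin(p_z) ≈ 63.39°, λ = atan2(p_y, p_x) ≈ 0.34°.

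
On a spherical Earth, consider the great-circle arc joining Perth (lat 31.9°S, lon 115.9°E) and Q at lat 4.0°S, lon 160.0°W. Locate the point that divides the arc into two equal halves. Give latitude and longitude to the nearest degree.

≈ lat 24°S, lon 162°E

Convert each endpoint to a unit vector on the sphere (x = cos φ cos λ, y = cos φ sin λ, z = sin φ).
The central angle between the endpoints is δ = arccos(p₁·p₂) ≈ 1.447 rad (82.9°).
Interpolate at f = 1/2 with slerp weights a = sin((1−f)δ)/sin δ ≈ 0.667, b = sin(fδ)/sin δ ≈ 0.667.
p = a·p₁ + b·p₂ ≈ (-0.873, 0.282, -0.399); φ = arcsin(p_z) ≈ -23.51°, λ = atan2(p_y, p_x) ≈ 162.10°.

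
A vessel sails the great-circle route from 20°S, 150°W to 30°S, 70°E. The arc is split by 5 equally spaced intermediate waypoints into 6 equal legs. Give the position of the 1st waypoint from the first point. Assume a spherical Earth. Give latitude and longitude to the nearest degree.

≈ 35°S, 165°W

From cos δ = sin φ₁ sin φ₂ + cos φ₁ cos φ₂ cos Δλ, the central angle is δ ≈ 2.040 rad (116.9°).
Interpolate at f = 1/6 with slerp weights a = sin((1−f)δ)/sin δ ≈ 1.112, b = sin(fδ)/sin δ ≈ 0.374.
p = a·p₁ + b·p₂ ≈ (-0.794, -0.218, -0.567); φ = arcsin(p_z) ≈ -34.56°, λ = atan2(p_y, p_x) ≈ -164.64°.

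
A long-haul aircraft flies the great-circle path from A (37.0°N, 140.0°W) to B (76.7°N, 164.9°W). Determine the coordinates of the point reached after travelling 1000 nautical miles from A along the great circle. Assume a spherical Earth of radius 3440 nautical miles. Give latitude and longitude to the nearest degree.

From cos δ = sin φ₁ sin φ₂ + cos φ₁ cos φ₂ cos Δλ, the central angle is δ ≈ 0.719 rad (41.2°). The total great-circle distance is δ·R ≈ 0.719 × 3440 ≈ 2474 nmi, so the target fraction is f = 1000/2474 ≈ 0.404.
Interpolate at f ≈ 0.404 with slerp weights a = sin((1−f)δ)/sin δ ≈ 0.631, b = sin(fδ)/sin δ ≈ 0.435.
p = a·p₁ + b·p₂ ≈ (-0.483, -0.350, 0.803); φ = arcsin(p_z) ≈ 53.42°, λ = atan2(p_y, p_x) ≈ -144.05°.

≈ (53°N, 144°W)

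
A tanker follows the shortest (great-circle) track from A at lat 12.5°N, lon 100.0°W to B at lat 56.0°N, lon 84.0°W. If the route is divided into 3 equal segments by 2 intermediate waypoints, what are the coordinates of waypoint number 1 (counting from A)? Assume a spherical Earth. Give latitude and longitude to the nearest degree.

Convert each endpoint to a unit vector on the sphere (x = cos φ cos λ, y = cos φ sin λ, z = sin φ).
The central angle between the endpoints is δ = arccos(p₁·p₂) ≈ 0.789 rad (45.2°).
Interpolate at f = 1/3 with slerp weights a = sin((1−f)δ)/sin δ ≈ 0.708, b = sin(fδ)/sin δ ≈ 0.366.
p = a·p₁ + b·p₂ ≈ (-0.099, -0.884, 0.457); φ = arcsin(p_z) ≈ 27.19°, λ = atan2(p_y, p_x) ≈ -96.36°.

≈ lat 27°N, lon 96°W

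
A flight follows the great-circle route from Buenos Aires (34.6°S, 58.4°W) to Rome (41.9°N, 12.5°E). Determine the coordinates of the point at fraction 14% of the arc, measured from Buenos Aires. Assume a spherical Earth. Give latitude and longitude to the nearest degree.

≈ 24°S, 47°W

Write both endpoints as unit vectors p₁, p₂ with components (cos φ cos λ, cos φ sin λ, sin φ).
The central angle between the endpoints is δ = arccos(p₁·p₂) ≈ 1.751 rad (100.3°).
Interpolate at f = 0.14 with slerp weights a = sin((1−f)δ)/sin δ ≈ 1.014, b = sin(fδ)/sin δ ≈ 0.247.
p = a·p₁ + b·p₂ ≈ (0.617, -0.671, -0.411); φ = arcsin(p_z) ≈ -24.28°, λ = atan2(p_y, p_x) ≈ -47.43°.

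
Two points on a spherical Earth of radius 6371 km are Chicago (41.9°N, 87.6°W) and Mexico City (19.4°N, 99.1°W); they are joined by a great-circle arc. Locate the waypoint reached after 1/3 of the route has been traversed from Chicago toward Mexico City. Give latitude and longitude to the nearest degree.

Write both endpoints as unit vectors p₁, p₂ with components (cos φ cos λ, cos φ sin λ, sin φ).
The central angle between the endpoints is δ = arccos(p₁·p₂) ≈ 0.428 rad (24.5°).
Interpolate at f = 1/3 with slerp weights a = sin((1−f)δ)/sin δ ≈ 0.678, b = sin(fδ)/sin δ ≈ 0.343.
p = a·p₁ + b·p₂ ≈ (-0.030, -0.823, 0.567); φ = arcsin(p_z) ≈ 34.52°, λ = atan2(p_y, p_x) ≈ -92.08°.

≈ 35°N, 92°W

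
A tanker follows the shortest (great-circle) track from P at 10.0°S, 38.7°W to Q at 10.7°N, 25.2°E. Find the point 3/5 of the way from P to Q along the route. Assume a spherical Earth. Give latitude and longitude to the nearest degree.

The haversine formula gives a central angle δ ≈ 1.166 rad (66.8°) between the endpoints.
Interpolate at f = 3/5 with slerp weights a = sin((1−f)δ)/sin δ ≈ 0.489, b = sin(fδ)/sin δ ≈ 0.701.
p = a·p₁ + b·p₂ ≈ (0.999, -0.008, 0.045); φ = arcsin(p_z) ≈ 2.59°, λ = atan2(p_y, p_x) ≈ -0.47°.

≈ 3°N, 0°E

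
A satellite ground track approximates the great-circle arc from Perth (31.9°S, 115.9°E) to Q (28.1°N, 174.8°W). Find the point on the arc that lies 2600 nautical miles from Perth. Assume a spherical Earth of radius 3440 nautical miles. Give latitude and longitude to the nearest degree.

≈ (3°S, 150°E)

Write both endpoints as unit vectors p₁, p₂ with components (cos φ cos λ, cos φ sin λ, sin φ).
The central angle between the endpoints is δ = arccos(p₁·p₂) ≈ 1.555 rad (89.1°). The total great-circle distance is δ·R ≈ 1.555 × 3440 ≈ 5349 nmi, so the target fraction is f = 2600/5349 ≈ 0.486.
Interpolate at f ≈ 0.486 with slerp weights a = sin((1−f)δ)/sin δ ≈ 0.717, b = sin(fδ)/sin δ ≈ 0.686.
p = a·p₁ + b·p₂ ≈ (-0.868, 0.493, -0.056); φ = arcsin(p_z) ≈ -3.19°, λ = atan2(p_y, p_x) ≈ 150.44°.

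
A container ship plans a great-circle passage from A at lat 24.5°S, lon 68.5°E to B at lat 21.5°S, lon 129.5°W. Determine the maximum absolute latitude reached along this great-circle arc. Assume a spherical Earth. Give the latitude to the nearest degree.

≈ 70°S

The great circle lies in the plane with unit normal n̂ = (p₁ × p₂)/|p₁ × p₂|.
Here n̂_z ≈ +0.346; the vertex latitude is φ_max = arccos|n̂_z| ≈ 69.8°.
Check via Clairaut: cos φ_max = |cos φ₁| · sin C = cos(24.5°)·sin(157.7°) ≈ 0.346, again giving ≈ 69.8°.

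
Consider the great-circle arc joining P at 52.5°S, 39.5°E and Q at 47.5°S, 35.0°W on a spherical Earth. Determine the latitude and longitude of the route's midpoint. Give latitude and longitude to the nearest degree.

The haversine formula gives a central angle δ ≈ 0.803 rad (46.0°) between the endpoints.
Interpolate at f = 1/2 with slerp weights a = sin((1−f)δ)/sin δ ≈ 0.543, b = sin(fδ)/sin δ ≈ 0.543.
p = a·p₁ + b·p₂ ≈ (0.556, -0.000, -0.831); φ = arcsin(p_z) ≈ -56.24°, λ = atan2(p_y, p_x) ≈ -0.02°.

≈ 56°S, 0°E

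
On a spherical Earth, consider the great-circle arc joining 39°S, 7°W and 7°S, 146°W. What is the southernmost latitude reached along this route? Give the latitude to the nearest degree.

≈ 54°S

The great circle lies in the plane with unit normal n̂ = (p₁ × p₂)/|p₁ × p₂|.
Here n̂_z ≈ -0.586; the vertex latitude is φ_max = arccos|n̂_z| ≈ 54.1°.
Check via Clairaut: cos φ_max = |cos φ₁| · sin C = cos(39.0°)·sin(131.0°) ≈ 0.586, again giving ≈ 54.1°.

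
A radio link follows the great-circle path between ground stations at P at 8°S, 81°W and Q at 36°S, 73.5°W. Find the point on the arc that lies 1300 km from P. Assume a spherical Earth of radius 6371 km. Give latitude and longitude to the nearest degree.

≈ 19°S, 78°W

From cos δ = sin φ₁ sin φ₂ + cos φ₁ cos φ₂ cos Δλ, the central angle is δ ≈ 0.503 rad (28.8°). The total great-circle distance is δ·R ≈ 0.503 × 6371 ≈ 3205 km, so the target fraction is f = 1300/3205 ≈ 0.406.
Interpolate at f ≈ 0.406 with slerp weights a = sin((1−f)δ)/sin δ ≈ 0.611, b = sin(fδ)/sin δ ≈ 0.420.
p = a·p₁ + b·p₂ ≈ (0.191, -0.924, -0.332); φ = arcsin(p_z) ≈ -19.39°, λ = atan2(p_y, p_x) ≈ -78.30°.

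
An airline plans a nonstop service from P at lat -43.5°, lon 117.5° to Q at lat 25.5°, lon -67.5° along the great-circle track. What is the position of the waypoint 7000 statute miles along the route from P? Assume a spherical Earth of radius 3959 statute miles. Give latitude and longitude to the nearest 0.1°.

≈ lat -33.6°, lon -79.5°

Write both endpoints as unit vectors p₁, p₂ with components (cos φ cos λ, cos φ sin λ, sin φ).
The central angle between the endpoints is δ = arccos(p₁·p₂) ≈ 2.819 rad (161.5°). The total great-circle distance is δ·R ≈ 2.819 × 3959 ≈ 11162 mi, so the target fraction is f = 7000/11162 ≈ 0.627.
Interpolate at f ≈ 0.627 with slerp weights a = sin((1−f)δ)/sin δ ≈ 2.742, b = sin(fδ)/sin δ ≈ 3.097.
p = a·p₁ + b·p₂ ≈ (0.151, -0.819, -0.554); φ = arcsin(p_z) ≈ -33.64°, λ = atan2(p_y, p_x) ≈ -79.52°.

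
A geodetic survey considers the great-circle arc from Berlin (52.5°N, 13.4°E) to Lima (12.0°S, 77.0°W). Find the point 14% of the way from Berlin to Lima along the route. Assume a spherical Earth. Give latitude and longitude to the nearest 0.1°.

≈ 48.8°N, 7.9°W

Convert each endpoint to a unit vector on the sphere (x = cos φ cos λ, y = cos φ sin λ, z = sin φ).
The central angle between the endpoints is δ = arccos(p₁·p₂) ≈ 1.741 rad (99.7°).
Interpolate at f = 0.14 with slerp weights a = sin((1−f)δ)/sin δ ≈ 1.012, b = sin(fδ)/sin δ ≈ 0.245.
p = a·p₁ + b·p₂ ≈ (0.653, -0.091, 0.752); φ = arcsin(p_z) ≈ 48.75°, λ = atan2(p_y, p_x) ≈ -7.90°.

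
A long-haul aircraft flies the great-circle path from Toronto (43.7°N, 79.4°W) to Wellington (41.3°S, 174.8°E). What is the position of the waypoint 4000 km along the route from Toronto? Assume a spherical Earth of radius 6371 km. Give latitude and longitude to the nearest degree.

≈ 22°N, 115°W

Convert each endpoint to a unit vector on the sphere (x = cos φ cos λ, y = cos φ sin λ, z = sin φ).
The central angle between the endpoints is δ = arccos(p₁·p₂) ≈ 2.219 rad (127.1°). The total great-circle distance is δ·R ≈ 2.219 × 6371 ≈ 14138 km, so the target fraction is f = 4000/14138 ≈ 0.283.
Interpolate at f ≈ 0.283 with slerp weights a = sin((1−f)δ)/sin δ ≈ 1.254, b = sin(fδ)/sin δ ≈ 0.737.
p = a·p₁ + b·p₂ ≈ (-0.385, -0.841, 0.380); φ = arcsin(p_z) ≈ 22.35°, λ = atan2(p_y, p_x) ≈ -114.57°.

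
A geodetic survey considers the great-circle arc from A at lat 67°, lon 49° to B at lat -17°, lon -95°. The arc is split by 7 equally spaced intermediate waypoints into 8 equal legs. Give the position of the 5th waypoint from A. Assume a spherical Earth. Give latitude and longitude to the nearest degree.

≈ lat 28°, lon -82°

Convert each endpoint to a unit vector on the sphere (x = cos φ cos λ, y = cos φ sin λ, z = sin φ).
The central angle between the endpoints is δ = arccos(p₁·p₂) ≈ 2.179 rad (124.8°).
Interpolate at f = 5/8 with slerp weights a = sin((1−f)δ)/sin δ ≈ 0.889, b = sin(fδ)/sin δ ≈ 1.192.
p = a·p₁ + b·p₂ ≈ (0.128, -0.874, 0.469); φ = arcsin(p_z) ≈ 27.99°, λ = atan2(p_y, p_x) ≈ -81.64°.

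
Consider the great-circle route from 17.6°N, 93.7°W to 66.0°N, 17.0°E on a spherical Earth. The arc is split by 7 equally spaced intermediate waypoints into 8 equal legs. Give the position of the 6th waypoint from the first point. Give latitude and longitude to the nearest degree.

Write both endpoints as unit vectors p₁, p₂ with components (cos φ cos λ, cos φ sin λ, sin φ).
The central angle between the endpoints is δ = arccos(p₁·p₂) ≈ 1.431 rad (82.0°).
Interpolate at f = 6/8 with slerp weights a = sin((1−f)δ)/sin δ ≈ 0.354, b = sin(fδ)/sin δ ≈ 0.887.
p = a·p₁ + b·p₂ ≈ (0.323, -0.231, 0.918); φ = arcsin(p_z) ≈ 66.59°, λ = atan2(p_y, p_x) ≈ -35.52°.

≈ 67°N, 36°W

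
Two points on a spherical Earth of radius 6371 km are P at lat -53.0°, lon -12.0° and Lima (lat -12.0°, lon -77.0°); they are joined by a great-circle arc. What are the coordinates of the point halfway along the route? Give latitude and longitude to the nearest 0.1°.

≈ lat -36.8°, lon -53.1°

Write both endpoints as unit vectors p₁, p₂ with components (cos φ cos λ, cos φ sin λ, sin φ).
The central angle between the endpoints is δ = arccos(p₁·p₂) ≈ 1.143 rad (65.5°).
Interpolate at f = 1/2 with slerp weights a = sin((1−f)δ)/sin δ ≈ 0.594, b = sin(fδ)/sin δ ≈ 0.594.
p = a·p₁ + b·p₂ ≈ (0.481, -0.641, -0.598); φ = arcsin(p_z) ≈ -36.75°, λ = atan2(p_y, p_x) ≈ -53.13°.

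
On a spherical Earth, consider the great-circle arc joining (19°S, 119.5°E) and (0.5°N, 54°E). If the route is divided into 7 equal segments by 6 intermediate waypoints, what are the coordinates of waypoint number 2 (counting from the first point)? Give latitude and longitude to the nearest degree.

Convert each endpoint to a unit vector on the sphere (x = cos φ cos λ, y = cos φ sin λ, z = sin φ).
The central angle between the endpoints is δ = arccos(p₁·p₂) ≈ 1.171 rad (67.1°).
Interpolate at f = 2/7 with slerp weights a = sin((1−f)δ)/sin δ ≈ 0.806, b = sin(fδ)/sin δ ≈ 0.356.
p = a·p₁ + b·p₂ ≈ (-0.166, 0.952, -0.259); φ = arcsin(p_z) ≈ -15.02°, λ = atan2(p_y, p_x) ≈ 99.88°.

≈ (15°S, 100°E)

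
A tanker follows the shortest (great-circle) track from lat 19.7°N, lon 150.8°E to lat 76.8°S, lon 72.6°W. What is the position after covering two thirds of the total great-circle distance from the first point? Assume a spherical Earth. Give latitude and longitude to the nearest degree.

≈ lat 58°S, lon 170°E

The haversine formula gives a central angle δ ≈ 2.076 rad (119.0°) between the endpoints.
Interpolate at f = 2/3 with slerp weights a = sin((1−f)δ)/sin δ ≈ 0.729, b = sin(fδ)/sin δ ≈ 1.123.
p = a·p₁ + b·p₂ ≈ (-0.523, 0.090, -0.848); φ = arcsin(p_z) ≈ -57.96°, λ = atan2(p_y, p_x) ≈ 170.20°.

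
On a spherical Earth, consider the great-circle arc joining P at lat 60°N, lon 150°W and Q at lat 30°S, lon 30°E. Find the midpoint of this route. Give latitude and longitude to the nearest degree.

From cos δ = sin φ₁ sin φ₂ + cos φ₁ cos φ₂ cos Δλ, the central angle is δ ≈ 2.618 rad (150.0°).
Interpolate at f = 1/2 with slerp weights a = sin((1−f)δ)/sin δ ≈ 1.932, b = sin(fδ)/sin δ ≈ 1.932.
p = a·p₁ + b·p₂ ≈ (0.612, 0.354, 0.707); φ = arcsin(p_z) ≈ 45.00°, λ = atan2(p_y, p_x) ≈ 30.00°.

≈ lat 45°N, lon 30°E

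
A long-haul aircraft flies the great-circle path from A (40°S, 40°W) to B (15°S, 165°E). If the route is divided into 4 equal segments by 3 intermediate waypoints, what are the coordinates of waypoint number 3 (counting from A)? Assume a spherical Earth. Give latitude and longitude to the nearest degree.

≈ (42°S, 180°E)

Write both endpoints as unit vectors p₁, p₂ with components (cos φ cos λ, cos φ sin λ, sin φ).
The central angle between the endpoints is δ = arccos(p₁·p₂) ≈ 2.099 rad (120.3°).
Interpolate at f = 3/4 with slerp weights a = sin((1−f)δ)/sin δ ≈ 0.580, b = sin(fδ)/sin δ ≈ 1.158.
p = a·p₁ + b·p₂ ≈ (-0.740, 0.004, -0.673); φ = arcsin(p_z) ≈ -42.27°, λ = atan2(p_y, p_x) ≈ 179.71°.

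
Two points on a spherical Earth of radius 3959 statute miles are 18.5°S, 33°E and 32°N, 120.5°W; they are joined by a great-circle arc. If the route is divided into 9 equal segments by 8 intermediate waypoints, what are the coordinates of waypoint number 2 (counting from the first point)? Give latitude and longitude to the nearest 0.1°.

Convert each endpoint to a unit vector on the sphere (x = cos φ cos λ, y = cos φ sin λ, z = sin φ).
The central angle between the endpoints is δ = arccos(p₁·p₂) ≈ 2.663 rad (152.6°).
Interpolate at f = 2/9 with slerp weights a = sin((1−f)δ)/sin δ ≈ 1.907, b = sin(fδ)/sin δ ≈ 1.213.
p = a·p₁ + b·p₂ ≈ (0.994, 0.099, 0.038); φ = arcsin(p_z) ≈ 2.16°, λ = atan2(p_y, p_x) ≈ 5.66°.

≈ 2.2°N, 5.7°E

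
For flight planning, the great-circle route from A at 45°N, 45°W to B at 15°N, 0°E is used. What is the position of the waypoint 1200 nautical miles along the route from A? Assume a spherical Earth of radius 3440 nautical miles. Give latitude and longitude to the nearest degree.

Write both endpoints as unit vectors p₁, p₂ with components (cos φ cos λ, cos φ sin λ, sin φ).
The central angle between the endpoints is δ = arccos(p₁·p₂) ≈ 0.842 rad (48.2°). The total great-circle distance is δ·R ≈ 0.842 × 3440 ≈ 2896 nmi, so the target fraction is f = 1200/2896 ≈ 0.414.
Interpolate at f ≈ 0.414 with slerp weights a = sin((1−f)δ)/sin δ ≈ 0.635, b = sin(fδ)/sin δ ≈ 0.458.
p = a·p₁ + b·p₂ ≈ (0.760, -0.317, 0.567); φ = arcsin(p_z) ≈ 34.56°, λ = atan2(p_y, p_x) ≈ -22.66°.

≈ 35°N, 23°W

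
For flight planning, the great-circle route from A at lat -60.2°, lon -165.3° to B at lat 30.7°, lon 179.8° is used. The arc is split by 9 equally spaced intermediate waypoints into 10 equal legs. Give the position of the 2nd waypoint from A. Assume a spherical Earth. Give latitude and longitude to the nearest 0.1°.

The haversine formula gives a central angle δ ≈ 1.601 rad (91.7°) between the endpoints.
Interpolate at f = 2/10 with slerp weights a = sin((1−f)δ)/sin δ ≈ 0.959, b = sin(fδ)/sin δ ≈ 0.315.
p = a·p₁ + b·p₂ ≈ (-0.732, -0.120, -0.671); φ = arcsin(p_z) ≈ -42.15°, λ = atan2(p_y, p_x) ≈ -170.69°.

≈ lat -42.2°, lon -170.7°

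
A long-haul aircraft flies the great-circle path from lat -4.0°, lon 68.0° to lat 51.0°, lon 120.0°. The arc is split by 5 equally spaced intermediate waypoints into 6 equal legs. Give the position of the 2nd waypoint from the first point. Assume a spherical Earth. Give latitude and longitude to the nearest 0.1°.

Write both endpoints as unit vectors p₁, p₂ with components (cos φ cos λ, cos φ sin λ, sin φ).
The central angle between the endpoints is δ = arccos(p₁·p₂) ≈ 1.232 rad (70.6°).
Interpolate at f = 2/6 with slerp weights a = sin((1−f)δ)/sin δ ≈ 0.776, b = sin(fδ)/sin δ ≈ 0.423.
p = a·p₁ + b·p₂ ≈ (0.157, 0.949, 0.275); φ = arcsin(p_z) ≈ 15.95°, λ = atan2(p_y, p_x) ≈ 80.61°.

≈ lat 16.0°, lon 80.6°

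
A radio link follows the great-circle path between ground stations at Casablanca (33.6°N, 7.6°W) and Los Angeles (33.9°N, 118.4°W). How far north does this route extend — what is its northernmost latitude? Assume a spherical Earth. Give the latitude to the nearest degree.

The great circle lies in the plane with unit normal n̂ = (p₁ × p₂)/|p₁ × p₂|.
Here n̂_z ≈ -0.648; the vertex latitude is φ_max = arccos|n̂_z| ≈ 49.6°.
Check via Clairaut: cos φ_max = |cos φ₁| · sin C = cos(33.6°)·sin(51.0°) ≈ 0.648, again giving ≈ 49.6°.

≈ 50°N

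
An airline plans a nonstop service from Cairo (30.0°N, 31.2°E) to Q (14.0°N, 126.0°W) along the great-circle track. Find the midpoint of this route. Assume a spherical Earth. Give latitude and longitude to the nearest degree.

≈ (63°N, 63°W)

Write both endpoints as unit vectors p₁, p₂ with components (cos φ cos λ, cos φ sin λ, sin φ).
The central angle between the endpoints is δ = arccos(p₁·p₂) ≈ 2.283 rad (130.8°).
Interpolate at f = 1/2 with slerp weights a = sin((1−f)δ)/sin δ ≈ 1.202, b = sin(fδ)/sin δ ≈ 1.202.
p = a·p₁ + b·p₂ ≈ (0.205, -0.404, 0.891); φ = arcsin(p_z) ≈ 63.06°, λ = atan2(p_y, p_x) ≈ -63.13°.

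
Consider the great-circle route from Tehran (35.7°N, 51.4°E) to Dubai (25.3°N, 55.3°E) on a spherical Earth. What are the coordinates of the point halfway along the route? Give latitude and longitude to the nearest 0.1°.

Convert each endpoint to a unit vector on the sphere (x = cos φ cos λ, y = cos φ sin λ, z = sin φ).
The central angle between the endpoints is δ = arccos(p₁·p₂) ≈ 0.191 rad (10.9°).
Interpolate at f = 1/2 with slerp weights a = sin((1−f)δ)/sin δ ≈ 0.502, b = sin(fδ)/sin δ ≈ 0.502.
p = a·p₁ + b·p₂ ≈ (0.513, 0.692, 0.508); φ = arcsin(p_z) ≈ 30.51°, λ = atan2(p_y, p_x) ≈ 53.45°.

≈ 30.5°N, 53.5°E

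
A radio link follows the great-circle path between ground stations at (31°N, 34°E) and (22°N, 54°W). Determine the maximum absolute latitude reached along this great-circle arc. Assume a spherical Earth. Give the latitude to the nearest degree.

≈ 35°N

The great circle lies in the plane with unit normal n̂ = (p₁ × p₂)/|p₁ × p₂|.
Here n̂_z ≈ -0.814; the vertex latitude is φ_max = arccos|n̂_z| ≈ 35.5°.
Check via Clairaut: cos φ_max = |cos φ₁| · sin C = cos(31.0°)·sin(71.8°) ≈ 0.814, again giving ≈ 35.5°.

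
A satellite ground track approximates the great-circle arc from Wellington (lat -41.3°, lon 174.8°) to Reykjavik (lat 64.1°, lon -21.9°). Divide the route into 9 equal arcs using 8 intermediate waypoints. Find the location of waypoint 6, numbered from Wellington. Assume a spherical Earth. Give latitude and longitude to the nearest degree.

≈ lat 58°, lon -152°

Write both endpoints as unit vectors p₁, p₂ with components (cos φ cos λ, cos φ sin λ, sin φ).
The central angle between the endpoints is δ = arccos(p₁·p₂) ≈ 2.709 rad (155.2°).
Interpolate at f = 6/9 with slerp weights a = sin((1−f)δ)/sin δ ≈ 1.874, b = sin(fδ)/sin δ ≈ 2.321.
p = a·p₁ + b·p₂ ≈ (-0.462, -0.251, 0.851); φ = arcsin(p_z) ≈ 58.31°, λ = atan2(p_y, p_x) ≈ -151.51°.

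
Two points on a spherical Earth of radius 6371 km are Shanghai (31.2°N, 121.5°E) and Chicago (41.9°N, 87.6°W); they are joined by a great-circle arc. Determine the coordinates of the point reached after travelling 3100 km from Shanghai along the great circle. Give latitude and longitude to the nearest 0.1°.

Convert each endpoint to a unit vector on the sphere (x = cos φ cos λ, y = cos φ sin λ, z = sin φ).
The central angle between the endpoints is δ = arccos(p₁·p₂) ≈ 1.783 rad (102.1°). The total great-circle distance is δ·R ≈ 1.783 × 6371 ≈ 11358 km, so the target fraction is f = 3100/11358 ≈ 0.273.
Interpolate at f ≈ 0.273 with slerp weights a = sin((1−f)δ)/sin δ ≈ 0.985, b = sin(fδ)/sin δ ≈ 0.478.
p = a·p₁ + b·p₂ ≈ (-0.425, 0.362, 0.829); φ = arcsin(p_z) ≈ 56.04°, λ = atan2(p_y, p_x) ≈ 139.56°.

≈ 56.0°N, 139.6°E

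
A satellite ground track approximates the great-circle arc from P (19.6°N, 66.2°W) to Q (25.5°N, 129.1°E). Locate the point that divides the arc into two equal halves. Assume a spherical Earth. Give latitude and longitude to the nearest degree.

≈ (72°N, 139°W)

The haversine formula gives a central angle δ ≈ 2.313 rad (132.5°) between the endpoints.
Interpolate at f = 1/2 with slerp weights a = sin((1−f)δ)/sin δ ≈ 1.242, b = sin(fδ)/sin δ ≈ 1.242.
p = a·p₁ + b·p₂ ≈ (-0.235, -0.201, 0.951); φ = arcsin(p_z) ≈ 72.01°, λ = atan2(p_y, p_x) ≈ -139.50°.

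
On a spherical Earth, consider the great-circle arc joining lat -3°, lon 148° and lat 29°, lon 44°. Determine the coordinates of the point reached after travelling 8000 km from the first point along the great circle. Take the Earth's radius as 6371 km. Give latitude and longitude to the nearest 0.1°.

≈ lat 26.5°, lon 79.9°

The haversine formula gives a central angle δ ≈ 1.810 rad (103.7°) between the endpoints. The total great-circle distance is δ·R ≈ 1.810 × 6371 ≈ 11530 km, so the target fraction is f = 8000/11530 ≈ 0.694.
Interpolate at f ≈ 0.694 with slerp weights a = sin((1−f)δ)/sin δ ≈ 0.542, b = sin(fδ)/sin δ ≈ 0.979.
p = a·p₁ + b·p₂ ≈ (0.157, 0.881, 0.446); φ = arcsin(p_z) ≈ 26.49°, λ = atan2(p_y, p_x) ≈ 79.89°.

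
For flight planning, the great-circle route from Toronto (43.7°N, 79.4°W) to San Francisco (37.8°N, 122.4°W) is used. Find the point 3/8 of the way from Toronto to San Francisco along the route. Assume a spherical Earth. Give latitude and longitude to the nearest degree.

The haversine formula gives a central angle δ ≈ 0.571 rad (32.7°) between the endpoints.
Interpolate at f = 3/8 with slerp weights a = sin((1−f)δ)/sin δ ≈ 0.646, b = sin(fδ)/sin δ ≈ 0.393.
p = a·p₁ + b·p₂ ≈ (-0.081, -0.722, 0.688); φ = arcsin(p_z) ≈ 43.44°, λ = atan2(p_y, p_x) ≈ -96.37°.

≈ 43°N, 96°W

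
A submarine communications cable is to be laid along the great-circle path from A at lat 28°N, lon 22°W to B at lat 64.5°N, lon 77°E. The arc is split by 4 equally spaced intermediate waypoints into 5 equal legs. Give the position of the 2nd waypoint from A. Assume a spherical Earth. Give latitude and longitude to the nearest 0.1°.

Convert each endpoint to a unit vector on the sphere (x = cos φ cos λ, y = cos φ sin λ, z = sin φ).
The central angle between the endpoints is δ = arccos(p₁·p₂) ≈ 1.198 rad (68.6°).
Interpolate at f = 2/5 with slerp weights a = sin((1−f)δ)/sin δ ≈ 0.707, b = sin(fδ)/sin δ ≈ 0.495.
p = a·p₁ + b·p₂ ≈ (0.627, -0.026, 0.779); φ = arcsin(p_z) ≈ 51.15°, λ = atan2(p_y, p_x) ≈ -2.39°.

≈ lat 51.1°N, lon 2.4°W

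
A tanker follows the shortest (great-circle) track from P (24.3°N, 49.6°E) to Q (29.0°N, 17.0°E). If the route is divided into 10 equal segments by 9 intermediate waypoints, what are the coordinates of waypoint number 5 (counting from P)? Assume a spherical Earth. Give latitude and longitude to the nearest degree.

Write both endpoints as unit vectors p₁, p₂ with components (cos φ cos λ, cos φ sin λ, sin φ).
The central angle between the endpoints is δ = arccos(p₁·p₂) ≈ 0.513 rad (29.4°).
Interpolate at f = 5/10 with slerp weights a = sin((1−f)δ)/sin δ ≈ 0.517, b = sin(fδ)/sin δ ≈ 0.517.
p = a·p₁ + b·p₂ ≈ (0.738, 0.491, 0.463); φ = arcsin(p_z) ≈ 27.60°, λ = atan2(p_y, p_x) ≈ 33.65°.

≈ (28°N, 34°E)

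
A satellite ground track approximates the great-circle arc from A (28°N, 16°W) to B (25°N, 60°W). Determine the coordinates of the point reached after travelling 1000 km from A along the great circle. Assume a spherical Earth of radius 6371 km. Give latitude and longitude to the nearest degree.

From cos δ = sin φ₁ sin φ₂ + cos φ₁ cos φ₂ cos Δλ, the central angle is δ ≈ 0.686 rad (39.3°). The total great-circle distance is δ·R ≈ 0.686 × 6371 ≈ 4368 km, so the target fraction is f = 1000/4368 ≈ 0.229.
Interpolate at f ≈ 0.229 with slerp weights a = sin((1−f)δ)/sin δ ≈ 0.797, b = sin(fδ)/sin δ ≈ 0.247.
p = a·p₁ + b·p₂ ≈ (0.788, -0.388, 0.478); φ = arcsin(p_z) ≈ 28.58°, λ = atan2(p_y, p_x) ≈ -26.20°.

≈ (29°N, 26°W)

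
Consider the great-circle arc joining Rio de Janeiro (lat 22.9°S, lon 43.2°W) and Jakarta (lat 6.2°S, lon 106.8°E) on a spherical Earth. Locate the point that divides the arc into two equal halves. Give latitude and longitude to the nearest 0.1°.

≈ lat 44.8°S, lon 39.9°E

From cos δ = sin φ₁ sin φ₂ + cos φ₁ cos φ₂ cos Δλ, the central angle is δ ≈ 2.420 rad (138.7°).
Interpolate at f = 1/2 with slerp weights a = sin((1−f)δ)/sin δ ≈ 1.417, b = sin(fδ)/sin δ ≈ 1.417.
p = a·p₁ + b·p₂ ≈ (0.544, 0.455, -0.705); φ = arcsin(p_z) ≈ -44.79°, λ = atan2(p_y, p_x) ≈ 39.89°.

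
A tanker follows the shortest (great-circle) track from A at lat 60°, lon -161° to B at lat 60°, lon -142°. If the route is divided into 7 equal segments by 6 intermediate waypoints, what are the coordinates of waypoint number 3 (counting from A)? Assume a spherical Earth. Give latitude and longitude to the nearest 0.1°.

Write both endpoints as unit vectors p₁, p₂ with components (cos φ cos λ, cos φ sin λ, sin φ).
The central angle between the endpoints is δ = arccos(p₁·p₂) ≈ 0.165 rad (9.5°).
Interpolate at f = 3/7 with slerp weights a = sin((1−f)δ)/sin δ ≈ 0.573, b = sin(fδ)/sin δ ≈ 0.430.
p = a·p₁ + b·p₂ ≈ (-0.440, -0.226, 0.869); φ = arcsin(p_z) ≈ 60.33°, λ = atan2(p_y, p_x) ≈ -152.87°.

≈ lat 60.3°, lon -152.9°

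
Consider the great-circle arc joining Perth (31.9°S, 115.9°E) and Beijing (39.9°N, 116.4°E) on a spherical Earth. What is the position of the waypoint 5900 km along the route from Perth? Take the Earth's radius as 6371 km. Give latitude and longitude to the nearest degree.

Convert each endpoint to a unit vector on the sphere (x = cos φ cos λ, y = cos φ sin λ, z = sin φ).
The central angle between the endpoints is δ = arccos(p₁·p₂) ≈ 1.253 rad (71.8°). The total great-circle distance is δ·R ≈ 1.253 × 6371 ≈ 7984 km, so the target fraction is f = 5900/7984 ≈ 0.739.
Interpolate at f ≈ 0.739 with slerp weights a = sin((1−f)δ)/sin δ ≈ 0.338, b = sin(fδ)/sin δ ≈ 0.841.
p = a·p₁ + b·p₂ ≈ (-0.412, 0.836, 0.361); φ = arcsin(p_z) ≈ 21.16°, λ = atan2(p_y, p_x) ≈ 116.25°.

≈ 21°N, 116°E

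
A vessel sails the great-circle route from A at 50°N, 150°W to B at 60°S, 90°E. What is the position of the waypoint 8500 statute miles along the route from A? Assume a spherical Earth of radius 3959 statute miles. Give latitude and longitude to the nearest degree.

From cos δ = sin φ₁ sin φ₂ + cos φ₁ cos φ₂ cos Δλ, the central angle is δ ≈ 2.539 rad (145.5°). The total great-circle distance is δ·R ≈ 2.539 × 3959 ≈ 10054 mi, so the target fraction is f = 8500/10054 ≈ 0.845.
Interpolate at f ≈ 0.845 with slerp weights a = sin((1−f)δ)/sin δ ≈ 0.675, b = sin(fδ)/sin δ ≈ 1.480.
p = a·p₁ + b·p₂ ≈ (-0.376, 0.523, -0.765); φ = arcsin(p_z) ≈ -49.89°, λ = atan2(p_y, p_x) ≈ 125.69°.

≈ 50°S, 126°E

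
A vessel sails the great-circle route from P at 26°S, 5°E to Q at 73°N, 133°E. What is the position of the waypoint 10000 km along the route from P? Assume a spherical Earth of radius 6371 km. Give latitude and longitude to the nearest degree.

From cos δ = sin φ₁ sin φ₂ + cos φ₁ cos φ₂ cos Δλ, the central angle is δ ≈ 2.191 rad (125.5°). The total great-circle distance is δ·R ≈ 2.191 × 6371 ≈ 13957 km, so the target fraction is f = 10000/13957 ≈ 0.716.
Interpolate at f ≈ 0.716 with slerp weights a = sin((1−f)δ)/sin δ ≈ 0.715, b = sin(fδ)/sin δ ≈ 1.229.
p = a·p₁ + b·p₂ ≈ (0.395, 0.319, 0.862); φ = arcsin(p_z) ≈ 59.49°, λ = atan2(p_y, p_x) ≈ 38.88°.

≈ 59°N, 39°E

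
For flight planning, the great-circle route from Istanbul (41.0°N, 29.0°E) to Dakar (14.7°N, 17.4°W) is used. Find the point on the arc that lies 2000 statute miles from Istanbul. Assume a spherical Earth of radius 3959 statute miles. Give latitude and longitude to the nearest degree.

The haversine formula gives a central angle δ ≈ 0.837 rad (47.9°) between the endpoints. The total great-circle distance is δ·R ≈ 0.837 × 3959 ≈ 3313 mi, so the target fraction is f = 2000/3313 ≈ 0.604.
Interpolate at f ≈ 0.604 with slerp weights a = sin((1−f)δ)/sin δ ≈ 0.438, b = sin(fδ)/sin δ ≈ 0.652.
p = a·p₁ + b·p₂ ≈ (0.891, -0.028, 0.453); φ = arcsin(p_z) ≈ 26.94°, λ = atan2(p_y, p_x) ≈ -1.81°.

≈ (27°N, 2°W)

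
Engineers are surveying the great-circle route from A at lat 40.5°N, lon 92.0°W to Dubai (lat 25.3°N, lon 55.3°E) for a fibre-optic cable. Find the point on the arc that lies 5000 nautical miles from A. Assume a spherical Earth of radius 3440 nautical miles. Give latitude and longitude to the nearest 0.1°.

Convert each endpoint to a unit vector on the sphere (x = cos φ cos λ, y = cos φ sin λ, z = sin φ).
The central angle between the endpoints is δ = arccos(p₁·p₂) ≈ 1.877 rad (107.5°). The total great-circle distance is δ·R ≈ 1.877 × 3440 ≈ 6455 nmi, so the target fraction is f = 5000/6455 ≈ 0.775.
Interpolate at f ≈ 0.775 with slerp weights a = sin((1−f)δ)/sin δ ≈ 0.430, b = sin(fδ)/sin δ ≈ 1.041.
p = a·p₁ + b·p₂ ≈ (0.525, 0.447, 0.725); φ = arcsin(p_z) ≈ 46.44°, λ = atan2(p_y, p_x) ≈ 40.43°.

≈ lat 46.4°N, lon 40.4°E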